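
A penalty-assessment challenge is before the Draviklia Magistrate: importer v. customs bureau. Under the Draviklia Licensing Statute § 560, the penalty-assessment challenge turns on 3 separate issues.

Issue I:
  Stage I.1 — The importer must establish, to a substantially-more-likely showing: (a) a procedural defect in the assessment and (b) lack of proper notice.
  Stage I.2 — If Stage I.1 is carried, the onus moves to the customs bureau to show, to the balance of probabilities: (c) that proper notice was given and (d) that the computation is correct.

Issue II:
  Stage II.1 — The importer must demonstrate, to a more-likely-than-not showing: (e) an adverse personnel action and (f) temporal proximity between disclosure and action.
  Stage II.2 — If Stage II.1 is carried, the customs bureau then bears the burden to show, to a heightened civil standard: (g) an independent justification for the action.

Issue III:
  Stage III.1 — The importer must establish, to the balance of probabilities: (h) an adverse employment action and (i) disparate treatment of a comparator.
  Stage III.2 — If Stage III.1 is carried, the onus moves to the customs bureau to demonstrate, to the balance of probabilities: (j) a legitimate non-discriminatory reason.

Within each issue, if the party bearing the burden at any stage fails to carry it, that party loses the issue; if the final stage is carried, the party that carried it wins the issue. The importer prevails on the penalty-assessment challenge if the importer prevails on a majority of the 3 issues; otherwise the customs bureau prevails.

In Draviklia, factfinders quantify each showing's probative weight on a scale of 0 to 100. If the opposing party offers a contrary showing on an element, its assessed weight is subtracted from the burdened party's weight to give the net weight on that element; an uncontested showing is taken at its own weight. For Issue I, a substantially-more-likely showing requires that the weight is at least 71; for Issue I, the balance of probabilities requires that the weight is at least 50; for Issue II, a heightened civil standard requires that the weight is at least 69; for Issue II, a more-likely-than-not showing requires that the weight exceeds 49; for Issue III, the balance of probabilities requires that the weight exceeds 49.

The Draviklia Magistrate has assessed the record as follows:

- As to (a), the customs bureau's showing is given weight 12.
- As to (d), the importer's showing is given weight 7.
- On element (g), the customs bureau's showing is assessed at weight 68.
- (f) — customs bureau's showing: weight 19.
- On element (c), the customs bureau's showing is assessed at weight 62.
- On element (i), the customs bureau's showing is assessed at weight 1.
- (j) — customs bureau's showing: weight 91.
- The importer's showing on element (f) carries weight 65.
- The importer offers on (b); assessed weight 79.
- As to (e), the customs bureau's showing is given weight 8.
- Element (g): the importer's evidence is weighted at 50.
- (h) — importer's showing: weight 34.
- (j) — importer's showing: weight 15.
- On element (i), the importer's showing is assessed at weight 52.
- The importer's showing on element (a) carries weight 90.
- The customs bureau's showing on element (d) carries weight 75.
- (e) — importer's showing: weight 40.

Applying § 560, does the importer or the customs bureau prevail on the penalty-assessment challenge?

— Issue I —
At Stage I.1 the importer must meet a substantially-more-likely showing (weight is at least 71): on (a) the weight is 90 less the opposing 12 gives net 78, ≥ 71, so (a) meets the standard; on (b) the weight is 79, which does reach 71, so (b) meets the standard.
  All elements met. The burden passes to the customs bureau.
At Stage I.2 the customs bureau must meet the balance of probabilities (weight is at least 50): on (c) the weight is 62, which does reach 50, so (c) meets the standard; on (d) the weight is 75 less the opposing 7 gives net 68, which does reach 50, so (d) meets the standard.
  Stage I.2 carried; the final stage is satisfied.
All stages carried — the customs bureau prevails on this issue.
— Issue II —
Stage II.1 — burden on importer; standard: a more-likely-than-not showing (weight exceeds 49).
    (e): 40 − 8 = 32 ≤ 49 [not met]
    (f): 65 − 19 = 46 ≤ 49 [not met]
  The importer does not carry Stage II.1.
The analysis ends at Stage II.1; the customs bureau prevails on this issue.
— Issue III —
At Stage III.1 the importer must meet the balance of probabilities (weight exceeds 49): on (h) the weight is 34, which does not exceed 49, so (h) does not meet the standard; on (i) the weight is 52 less the opposing 1 gives net 51, > 49, so (i) meets the standard.
  The importer does not carry Stage III.1.
The analysis ends at Stage III.1; the customs bureau prevails on this issue.
Per-issue: Issue I → customs bureau; Issue II → customs bureau; Issue III → customs bureau. The importer must prevail on a majority of issues; overall, the customs bureau prevails.

customs bureau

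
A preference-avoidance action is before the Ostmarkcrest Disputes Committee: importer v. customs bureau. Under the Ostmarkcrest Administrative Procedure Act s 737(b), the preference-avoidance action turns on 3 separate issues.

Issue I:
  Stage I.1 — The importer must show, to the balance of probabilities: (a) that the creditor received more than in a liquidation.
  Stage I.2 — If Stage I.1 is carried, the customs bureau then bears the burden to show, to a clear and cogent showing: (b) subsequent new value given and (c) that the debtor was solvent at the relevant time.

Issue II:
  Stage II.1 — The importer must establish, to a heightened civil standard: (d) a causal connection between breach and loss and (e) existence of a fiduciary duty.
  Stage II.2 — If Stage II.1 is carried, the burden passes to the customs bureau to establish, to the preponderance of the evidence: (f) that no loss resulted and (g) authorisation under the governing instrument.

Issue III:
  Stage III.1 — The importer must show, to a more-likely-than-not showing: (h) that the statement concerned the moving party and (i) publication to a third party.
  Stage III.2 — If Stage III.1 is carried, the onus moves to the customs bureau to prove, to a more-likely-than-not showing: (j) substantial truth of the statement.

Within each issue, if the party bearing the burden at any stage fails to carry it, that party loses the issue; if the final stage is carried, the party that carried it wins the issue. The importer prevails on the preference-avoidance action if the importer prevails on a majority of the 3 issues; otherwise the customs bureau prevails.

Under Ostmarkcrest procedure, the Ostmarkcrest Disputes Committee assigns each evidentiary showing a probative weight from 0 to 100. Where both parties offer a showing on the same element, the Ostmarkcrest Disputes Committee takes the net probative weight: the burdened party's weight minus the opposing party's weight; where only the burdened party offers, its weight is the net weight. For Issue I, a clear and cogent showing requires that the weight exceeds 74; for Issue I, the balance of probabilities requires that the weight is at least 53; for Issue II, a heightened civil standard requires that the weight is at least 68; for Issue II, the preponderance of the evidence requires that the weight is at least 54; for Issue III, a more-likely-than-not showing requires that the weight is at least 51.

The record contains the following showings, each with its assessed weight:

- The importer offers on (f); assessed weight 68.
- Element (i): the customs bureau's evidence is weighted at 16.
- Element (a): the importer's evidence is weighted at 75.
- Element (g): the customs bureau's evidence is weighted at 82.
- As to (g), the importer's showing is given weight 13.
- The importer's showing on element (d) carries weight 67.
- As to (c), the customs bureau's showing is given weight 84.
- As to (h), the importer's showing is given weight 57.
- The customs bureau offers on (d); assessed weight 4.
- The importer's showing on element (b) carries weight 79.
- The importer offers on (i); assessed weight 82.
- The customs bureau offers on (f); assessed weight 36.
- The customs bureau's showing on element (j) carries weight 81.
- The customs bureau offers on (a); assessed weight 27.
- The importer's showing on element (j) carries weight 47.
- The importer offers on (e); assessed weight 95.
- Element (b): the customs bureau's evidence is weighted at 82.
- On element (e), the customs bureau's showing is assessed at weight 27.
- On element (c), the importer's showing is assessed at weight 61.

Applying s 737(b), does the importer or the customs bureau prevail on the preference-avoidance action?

customs bureau

— Issue I —
At Stage I.1 the importer must meet the balance of probabilities (weight is at least 53): on (a) the weight is 75 less the opposing 27 gives net 48, which does not reach 53, so (a) does not meet the standard.
  Not every element is met, so the importer fails to carry Stage I.1.
The analysis ends at Stage I.1; the customs bureau prevails on this issue.
— Issue II —
At Stage II.1 the importer must meet a heightened civil standard (weight is at least 68): on (d) the weight is 67 less the opposing 4 gives net 63, which does not reach 68, so (d) does not meet the standard; on (e) the weight is 95 less the opposing 27 gives net 68, which does reach 68, so (e) meets the standard.
  The importer does not carry Stage II.1.
The customs bureau prevails on this issue.
— Issue III —
Stage III.1 (importer, a more-likely-than-not showing, weight is at least 51): (h) 57 ≥ 51 — meets; (i) net 82−16=66 ≥ 51 — meets.
  The importer carries Stage III.1; the customs bureau now bears the burden.
Stage III.2 (customs bureau, a more-likely-than-not showing, weight is at least 51): (j) net 81−47=34 < 51 — fails.
  Not every element is met, so the customs bureau fails to carry Stage III.2.
The importer prevails on this issue.
Per-issue: Issue I → customs bureau; Issue II → customs bureau; Issue III → importer. The importer must prevail on a majority of issues; overall, the customs bureau prevails.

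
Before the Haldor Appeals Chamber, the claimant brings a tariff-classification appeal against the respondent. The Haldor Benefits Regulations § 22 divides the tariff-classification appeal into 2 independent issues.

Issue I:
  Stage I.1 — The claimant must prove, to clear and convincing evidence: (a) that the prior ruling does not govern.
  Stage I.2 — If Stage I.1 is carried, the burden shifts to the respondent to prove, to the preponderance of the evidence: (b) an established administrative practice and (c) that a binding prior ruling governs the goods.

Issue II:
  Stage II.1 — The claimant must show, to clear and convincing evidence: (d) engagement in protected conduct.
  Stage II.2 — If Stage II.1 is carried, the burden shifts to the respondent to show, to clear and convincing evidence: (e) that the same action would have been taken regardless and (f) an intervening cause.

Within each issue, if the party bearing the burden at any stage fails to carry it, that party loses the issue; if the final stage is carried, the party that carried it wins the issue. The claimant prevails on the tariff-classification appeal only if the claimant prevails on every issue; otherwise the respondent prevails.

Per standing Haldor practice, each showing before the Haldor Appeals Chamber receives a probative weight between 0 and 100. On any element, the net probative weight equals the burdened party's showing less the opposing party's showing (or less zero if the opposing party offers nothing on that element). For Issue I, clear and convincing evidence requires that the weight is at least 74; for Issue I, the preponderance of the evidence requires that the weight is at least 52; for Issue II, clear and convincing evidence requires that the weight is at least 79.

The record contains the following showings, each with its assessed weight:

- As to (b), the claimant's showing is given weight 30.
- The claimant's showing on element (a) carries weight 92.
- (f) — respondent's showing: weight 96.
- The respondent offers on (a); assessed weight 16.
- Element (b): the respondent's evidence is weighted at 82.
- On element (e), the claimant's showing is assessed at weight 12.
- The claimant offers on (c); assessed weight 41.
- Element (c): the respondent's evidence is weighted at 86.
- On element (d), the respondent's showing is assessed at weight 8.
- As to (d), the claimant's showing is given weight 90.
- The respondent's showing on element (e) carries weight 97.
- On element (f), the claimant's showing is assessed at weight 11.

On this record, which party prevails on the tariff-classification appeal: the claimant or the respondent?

— Issue I —
Stage I.1 (claimant, clear and convincing evidence, weight is at least 74): (a) net 92−16=76 ≥ 74 — meets.
  Stage I.1 carried; the burden shifts to the respondent.
Stage I.2 (respondent, the preponderance of the evidence, weight is at least 52): (b) net 82−30=52 ≥ 52 — meets; (c) net 86−41=45 < 52 — fails.
  Not every element is met, so the respondent fails to carry Stage I.2.
The analysis ends at Stage I.2; the claimant prevails on this issue.
— Issue II —
Stage II.1 (claimant, clear and convincing evidence, weight is at least 79): (d) net 90−8=82 ≥ 79 — meets.
  Stage II.1 is satisfied; the onus moves to the respondent.
Stage II.2 (respondent, clear and convincing evidence, weight is at least 79): (e) net 97−12=85 ≥ 79 — meets; (f) net 96−11=85 ≥ 79 — meets.
  All elements met at the final stage.
All stages carried — the respondent prevails on this issue.
Per-issue: Issue I → claimant; Issue II → respondent. The claimant must prevail on every issue; overall, the respondent prevails.

respondent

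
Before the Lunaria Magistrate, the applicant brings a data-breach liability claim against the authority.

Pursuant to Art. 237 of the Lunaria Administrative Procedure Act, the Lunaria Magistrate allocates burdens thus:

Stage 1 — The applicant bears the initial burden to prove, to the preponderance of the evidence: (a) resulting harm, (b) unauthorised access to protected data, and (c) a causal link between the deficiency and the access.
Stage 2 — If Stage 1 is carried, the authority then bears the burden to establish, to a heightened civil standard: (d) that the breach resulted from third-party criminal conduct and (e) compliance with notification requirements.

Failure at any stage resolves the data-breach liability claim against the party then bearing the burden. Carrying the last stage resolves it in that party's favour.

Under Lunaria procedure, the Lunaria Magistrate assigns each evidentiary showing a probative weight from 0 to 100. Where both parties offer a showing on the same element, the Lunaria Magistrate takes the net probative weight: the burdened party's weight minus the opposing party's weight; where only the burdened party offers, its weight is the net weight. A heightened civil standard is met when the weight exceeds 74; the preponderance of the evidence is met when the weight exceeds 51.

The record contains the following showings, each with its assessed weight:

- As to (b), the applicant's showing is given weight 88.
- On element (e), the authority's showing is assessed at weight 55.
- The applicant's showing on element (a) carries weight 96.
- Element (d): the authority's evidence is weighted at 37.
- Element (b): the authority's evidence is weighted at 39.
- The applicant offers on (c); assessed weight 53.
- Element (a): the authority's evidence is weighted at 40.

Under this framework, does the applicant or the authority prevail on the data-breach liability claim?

authority

Stage 1 — burden on applicant; standard: the preponderance of the evidence (weight exceeds 51).
    (a): 96 − 40 = 56 > 51 [met]
    (b): 88 − 39 = 49 ≤ 51 [not met]
    (c): 53 > 51 [met]
  Stage 1 not carried; the applicant fails its burden.
So the authority prevails.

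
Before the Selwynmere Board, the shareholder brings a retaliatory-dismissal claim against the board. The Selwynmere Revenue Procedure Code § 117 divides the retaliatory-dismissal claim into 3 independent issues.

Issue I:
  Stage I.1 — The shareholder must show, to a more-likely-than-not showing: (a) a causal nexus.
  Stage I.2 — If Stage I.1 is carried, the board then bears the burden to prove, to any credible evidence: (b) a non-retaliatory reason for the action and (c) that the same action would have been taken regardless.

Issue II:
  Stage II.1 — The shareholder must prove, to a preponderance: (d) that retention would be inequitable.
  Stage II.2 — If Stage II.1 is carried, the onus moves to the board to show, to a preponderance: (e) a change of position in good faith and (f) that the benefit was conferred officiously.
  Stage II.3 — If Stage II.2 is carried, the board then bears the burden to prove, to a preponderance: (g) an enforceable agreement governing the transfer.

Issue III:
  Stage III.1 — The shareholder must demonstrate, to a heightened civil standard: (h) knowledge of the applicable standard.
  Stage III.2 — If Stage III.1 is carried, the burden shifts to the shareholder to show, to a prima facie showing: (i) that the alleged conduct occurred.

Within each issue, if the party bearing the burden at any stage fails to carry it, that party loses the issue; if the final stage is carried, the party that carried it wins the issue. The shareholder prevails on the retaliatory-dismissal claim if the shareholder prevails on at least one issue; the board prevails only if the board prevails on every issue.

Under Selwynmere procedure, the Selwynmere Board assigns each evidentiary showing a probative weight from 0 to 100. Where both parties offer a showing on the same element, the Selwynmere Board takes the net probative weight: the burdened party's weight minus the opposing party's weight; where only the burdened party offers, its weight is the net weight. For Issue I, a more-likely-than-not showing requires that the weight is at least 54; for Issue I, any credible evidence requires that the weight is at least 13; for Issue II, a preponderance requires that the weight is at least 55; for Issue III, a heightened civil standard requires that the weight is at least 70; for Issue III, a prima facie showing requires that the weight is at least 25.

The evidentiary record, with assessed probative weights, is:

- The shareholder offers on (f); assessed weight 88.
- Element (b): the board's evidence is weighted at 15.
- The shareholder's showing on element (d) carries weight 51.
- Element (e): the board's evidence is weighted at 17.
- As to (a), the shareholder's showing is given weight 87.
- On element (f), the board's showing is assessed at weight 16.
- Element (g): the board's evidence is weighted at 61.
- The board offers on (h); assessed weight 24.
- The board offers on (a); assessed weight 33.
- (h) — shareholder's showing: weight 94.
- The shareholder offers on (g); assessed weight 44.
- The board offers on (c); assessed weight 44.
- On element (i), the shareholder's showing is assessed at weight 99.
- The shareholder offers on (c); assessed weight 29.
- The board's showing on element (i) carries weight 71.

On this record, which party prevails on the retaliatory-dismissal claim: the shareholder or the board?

— Issue I —
Stage I.1 — burden on shareholder; standard: a more-likely-than-not showing (weight is at least 54).
    (a): 87 − 33 = 54 ≥ 54 [met]
  Stage I.1 carried; the burden shifts to the board.
Stage I.2 — burden on board; standard: any credible evidence (weight is at least 13).
    (b): 15 ≥ 13 [met]
    (c): 44 − 29 = 15 ≥ 13 [met]
  Stage I.2 carried; the final stage is satisfied.
Every stage carried; the board prevails on this issue.
— Issue II —
Stage II.1 (shareholder, a preponderance, weight is at least 55): (d) 51 < 55 — fails.
  Stage II.1 not carried; the shareholder fails its burden.
The board prevails on this issue.
— Issue III —
Stage III.1 (shareholder, a heightened civil standard, weight is at least 70): (h) net 94−24=70 ≥ 70 — meets.
  Stage III.1 carried; the burden remains with the shareholder.
Stage III.2 (shareholder, a prima facie showing, weight is at least 25): (i) net 99−71=28 ≥ 25 — meets.
  All elements met at the final stage.
Every stage carried; the shareholder prevails on this issue.
Per-issue: Issue I → board; Issue II → board; Issue III → shareholder. The shareholder must prevail on at least one issue; overall, the shareholder prevails.

shareholder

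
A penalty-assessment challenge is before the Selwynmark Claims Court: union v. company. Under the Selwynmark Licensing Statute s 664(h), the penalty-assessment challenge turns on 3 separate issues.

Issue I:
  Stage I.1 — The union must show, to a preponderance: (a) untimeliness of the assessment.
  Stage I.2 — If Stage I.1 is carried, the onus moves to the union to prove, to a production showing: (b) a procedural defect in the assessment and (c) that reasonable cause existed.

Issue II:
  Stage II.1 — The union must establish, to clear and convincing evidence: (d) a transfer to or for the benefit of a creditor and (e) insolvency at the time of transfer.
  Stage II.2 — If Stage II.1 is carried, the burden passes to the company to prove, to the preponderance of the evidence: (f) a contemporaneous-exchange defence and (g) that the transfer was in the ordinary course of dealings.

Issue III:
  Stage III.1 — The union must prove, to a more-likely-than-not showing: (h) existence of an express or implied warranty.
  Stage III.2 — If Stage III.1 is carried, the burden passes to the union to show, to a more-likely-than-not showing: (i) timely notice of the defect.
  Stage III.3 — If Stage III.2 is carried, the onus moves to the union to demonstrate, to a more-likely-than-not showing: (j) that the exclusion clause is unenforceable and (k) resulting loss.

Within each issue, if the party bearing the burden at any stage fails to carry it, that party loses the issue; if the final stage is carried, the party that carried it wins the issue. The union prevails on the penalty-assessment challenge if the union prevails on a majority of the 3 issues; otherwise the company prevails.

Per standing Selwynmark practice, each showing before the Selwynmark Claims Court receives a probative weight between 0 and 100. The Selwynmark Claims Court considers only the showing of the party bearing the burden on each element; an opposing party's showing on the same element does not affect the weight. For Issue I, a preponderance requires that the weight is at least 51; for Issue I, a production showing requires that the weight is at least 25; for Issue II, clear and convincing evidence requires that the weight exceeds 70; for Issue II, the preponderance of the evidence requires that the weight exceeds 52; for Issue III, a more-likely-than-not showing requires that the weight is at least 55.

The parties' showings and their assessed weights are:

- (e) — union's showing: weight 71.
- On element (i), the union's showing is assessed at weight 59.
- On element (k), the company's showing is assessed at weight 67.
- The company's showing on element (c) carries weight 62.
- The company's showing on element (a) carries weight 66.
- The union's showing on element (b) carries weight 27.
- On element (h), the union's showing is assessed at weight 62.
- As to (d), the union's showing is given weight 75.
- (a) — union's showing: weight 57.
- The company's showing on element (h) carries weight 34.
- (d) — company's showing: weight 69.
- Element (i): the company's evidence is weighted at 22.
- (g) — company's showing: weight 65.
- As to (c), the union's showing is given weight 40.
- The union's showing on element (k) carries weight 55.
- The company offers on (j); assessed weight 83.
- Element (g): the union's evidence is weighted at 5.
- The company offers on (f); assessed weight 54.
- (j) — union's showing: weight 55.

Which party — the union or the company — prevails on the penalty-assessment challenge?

union

— Issue I —
Stage I.1 — burden on union; standard: a preponderance (weight is at least 51).
    (a): 57 (company's 66 disregarded) ≥ 51 [met]
  Stage I.1 carried; the burden remains with the union.
Stage I.2 — burden on union; standard: a production showing (weight is at least 25).
    (b): 27 ≥ 25 [met]
    (c): 40 (company's 62 disregarded) ≥ 25 [met]
  All elements met at the final stage.
With every stage satisfied, the union prevails on this issue.
— Issue II —
At Stage II.1 the union must meet clear and convincing evidence (weight exceeds 70): on (d) the weight is 75 (the company's 69 is given no effect), > 70, so (d) meets the standard; on (e) the weight is 71, > 70, so (e) meets the standard.
  Stage II.1 carried; the burden shifts to the company.
At Stage II.2 the company must meet the preponderance of the evidence (weight exceeds 52): on (f) the weight is 54, which does exceed 52, so (f) meets the standard; on (g) the weight is 65 (the union's 5 is given no effect), > 52, so (g) meets the standard.
  The company carries the last stage.
With every stage satisfied, the company prevails on this issue.
— Issue III —
At Stage III.1 the union must meet a more-likely-than-not showing (weight is at least 55): on (h) the weight is 62 (the company's 34 is given no effect), ≥ 55, so (h) meets the standard.
  All elements met. The union retains the burden for Stage III.2.
At Stage III.2 the union must meet a more-likely-than-not showing (weight is at least 55): on (i) the weight is 59 (the company's 22 is given no effect), ≥ 55, so (i) meets the standard.
  Stage III.2 carried; the burden remains with the union.
At Stage III.3 the union must meet a more-likely-than-not showing (weight is at least 55): on (j) the weight is 55 (the company's 83 is given no effect), which does reach 55, so (j) meets the standard; on (k) the weight is 55 (the company's 67 is given no effect), which does reach 55, so (k) meets the standard.
  All elements met at the final stage.
Every stage carried; the union prevails on this issue.
Per-issue: Issue I → union; Issue II → company; Issue III → union. The union must prevail on a majority of issues; overall, the union prevails.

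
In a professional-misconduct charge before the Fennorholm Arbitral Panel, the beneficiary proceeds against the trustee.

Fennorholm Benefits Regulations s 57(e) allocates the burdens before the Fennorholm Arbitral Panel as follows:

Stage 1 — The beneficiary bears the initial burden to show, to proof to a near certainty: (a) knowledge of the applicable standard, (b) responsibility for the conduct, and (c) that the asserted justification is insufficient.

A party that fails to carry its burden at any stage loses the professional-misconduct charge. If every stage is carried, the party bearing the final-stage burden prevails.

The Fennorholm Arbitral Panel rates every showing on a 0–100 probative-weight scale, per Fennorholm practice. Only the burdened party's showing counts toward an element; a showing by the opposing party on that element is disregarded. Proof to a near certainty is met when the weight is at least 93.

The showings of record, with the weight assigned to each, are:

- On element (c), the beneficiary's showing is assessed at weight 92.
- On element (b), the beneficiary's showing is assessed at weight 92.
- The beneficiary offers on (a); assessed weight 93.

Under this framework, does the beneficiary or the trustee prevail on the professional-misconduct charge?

Stage 1 (beneficiary, proof to a near certainty, weight is at least 93): (a) 93 ≥ 93 — meets; (b) 92 < 93 — fails; (c) 92 < 93 — fails.
  The beneficiary does not carry Stage 1.
The trustee prevails.

trustee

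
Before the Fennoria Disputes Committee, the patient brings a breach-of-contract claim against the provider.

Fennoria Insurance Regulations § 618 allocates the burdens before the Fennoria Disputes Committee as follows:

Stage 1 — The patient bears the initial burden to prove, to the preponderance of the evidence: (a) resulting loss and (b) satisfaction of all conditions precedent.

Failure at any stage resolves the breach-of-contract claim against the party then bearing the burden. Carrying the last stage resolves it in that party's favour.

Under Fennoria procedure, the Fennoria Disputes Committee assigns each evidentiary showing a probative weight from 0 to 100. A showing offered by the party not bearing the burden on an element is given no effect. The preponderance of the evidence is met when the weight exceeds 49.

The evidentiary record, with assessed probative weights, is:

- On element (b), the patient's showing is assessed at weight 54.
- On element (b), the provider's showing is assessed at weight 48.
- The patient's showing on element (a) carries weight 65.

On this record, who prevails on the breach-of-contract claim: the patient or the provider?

patient

At Stage 1 the patient must meet the preponderance of the evidence (weight exceeds 49): on (a) the weight is 65, > 49, so (a) meets the standard; on (b) the weight is 54 (the provider's 48 is given no effect), > 49, so (b) meets the standard.
  All elements met at the final stage.
Every stage carried; the patient prevails.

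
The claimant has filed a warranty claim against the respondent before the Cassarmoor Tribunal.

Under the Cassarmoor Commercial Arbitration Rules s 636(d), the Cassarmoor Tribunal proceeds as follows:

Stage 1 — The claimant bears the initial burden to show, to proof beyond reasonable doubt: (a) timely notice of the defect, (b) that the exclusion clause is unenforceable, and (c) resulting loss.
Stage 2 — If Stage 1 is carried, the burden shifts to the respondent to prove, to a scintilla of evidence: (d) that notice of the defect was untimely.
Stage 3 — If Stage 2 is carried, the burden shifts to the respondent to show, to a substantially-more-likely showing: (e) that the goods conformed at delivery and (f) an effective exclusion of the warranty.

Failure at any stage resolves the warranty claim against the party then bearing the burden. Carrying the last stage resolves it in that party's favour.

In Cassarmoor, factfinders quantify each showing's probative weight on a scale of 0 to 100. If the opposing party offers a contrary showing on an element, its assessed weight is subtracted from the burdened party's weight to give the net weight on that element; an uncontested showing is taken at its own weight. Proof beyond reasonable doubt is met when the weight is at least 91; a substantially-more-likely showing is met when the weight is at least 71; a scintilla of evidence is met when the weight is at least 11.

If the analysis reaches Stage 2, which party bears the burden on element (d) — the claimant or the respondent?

Stage 2's rule assigns the burden to the respondent (to a scintilla of evidence).

respondent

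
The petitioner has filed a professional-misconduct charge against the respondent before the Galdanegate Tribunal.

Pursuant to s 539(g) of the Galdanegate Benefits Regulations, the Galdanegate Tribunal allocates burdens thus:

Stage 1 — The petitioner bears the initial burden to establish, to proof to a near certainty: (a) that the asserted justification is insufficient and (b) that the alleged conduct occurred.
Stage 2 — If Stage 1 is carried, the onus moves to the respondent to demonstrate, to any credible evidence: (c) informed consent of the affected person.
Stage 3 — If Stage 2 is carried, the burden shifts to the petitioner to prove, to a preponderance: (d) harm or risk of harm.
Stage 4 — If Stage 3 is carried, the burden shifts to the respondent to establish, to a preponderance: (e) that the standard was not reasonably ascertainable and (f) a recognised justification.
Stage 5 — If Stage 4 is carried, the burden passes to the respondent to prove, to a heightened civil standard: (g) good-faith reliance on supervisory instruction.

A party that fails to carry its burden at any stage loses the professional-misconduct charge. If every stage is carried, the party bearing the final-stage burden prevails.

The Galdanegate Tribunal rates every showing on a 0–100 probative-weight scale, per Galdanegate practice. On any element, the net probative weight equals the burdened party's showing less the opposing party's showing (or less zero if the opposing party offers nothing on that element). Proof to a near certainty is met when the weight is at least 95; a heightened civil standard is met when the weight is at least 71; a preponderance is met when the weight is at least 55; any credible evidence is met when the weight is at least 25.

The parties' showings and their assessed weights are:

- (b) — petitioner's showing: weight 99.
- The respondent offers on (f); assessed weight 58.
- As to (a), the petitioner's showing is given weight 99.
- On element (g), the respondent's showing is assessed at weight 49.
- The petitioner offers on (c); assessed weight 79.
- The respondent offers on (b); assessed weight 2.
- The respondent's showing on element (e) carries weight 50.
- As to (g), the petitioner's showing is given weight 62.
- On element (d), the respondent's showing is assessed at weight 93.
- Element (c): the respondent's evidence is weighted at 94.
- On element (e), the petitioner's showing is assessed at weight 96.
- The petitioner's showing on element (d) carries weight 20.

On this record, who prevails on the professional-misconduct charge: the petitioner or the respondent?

petitioner

Stage 1 (petitioner, proof to a near certainty, weight is at least 95): (a) 99 ≥ 95 — meets; (b) net 99−2=97 ≥ 95 — meets.
  The petitioner carries Stage 1; the respondent now bears the burden.
Stage 2 (respondent, any credible evidence, weight is at least 25): (c) net 94−79=15 < 25 — fails.
  Not every element is met, so the respondent fails to carry Stage 2.
So the petitioner prevails.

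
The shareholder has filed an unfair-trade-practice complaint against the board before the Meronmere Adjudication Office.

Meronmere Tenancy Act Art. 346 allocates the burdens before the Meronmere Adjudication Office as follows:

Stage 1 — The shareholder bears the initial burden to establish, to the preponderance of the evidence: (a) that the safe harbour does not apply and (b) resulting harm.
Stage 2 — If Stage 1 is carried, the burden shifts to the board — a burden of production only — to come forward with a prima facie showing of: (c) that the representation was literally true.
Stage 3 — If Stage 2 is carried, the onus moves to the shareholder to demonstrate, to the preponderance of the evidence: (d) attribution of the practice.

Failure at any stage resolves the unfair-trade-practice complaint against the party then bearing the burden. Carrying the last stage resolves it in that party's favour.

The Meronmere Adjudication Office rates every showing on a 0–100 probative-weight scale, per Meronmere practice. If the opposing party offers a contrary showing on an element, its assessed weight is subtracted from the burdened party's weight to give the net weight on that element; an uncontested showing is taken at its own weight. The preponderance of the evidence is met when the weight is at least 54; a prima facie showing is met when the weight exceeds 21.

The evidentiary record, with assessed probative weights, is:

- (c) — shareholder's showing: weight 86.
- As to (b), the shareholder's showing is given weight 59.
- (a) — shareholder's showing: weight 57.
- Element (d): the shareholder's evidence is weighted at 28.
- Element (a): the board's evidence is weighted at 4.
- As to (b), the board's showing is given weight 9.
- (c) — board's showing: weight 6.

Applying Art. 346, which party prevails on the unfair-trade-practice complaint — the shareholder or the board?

Stage 1 — burden on shareholder; standard: the preponderance of the evidence (weight is at least 54).
    (a): 57 − 4 = 53 < 54 [not met]
    (b): 59 − 9 = 50 < 54 [not met]
  The shareholder does not carry Stage 1.
So the board prevails.

board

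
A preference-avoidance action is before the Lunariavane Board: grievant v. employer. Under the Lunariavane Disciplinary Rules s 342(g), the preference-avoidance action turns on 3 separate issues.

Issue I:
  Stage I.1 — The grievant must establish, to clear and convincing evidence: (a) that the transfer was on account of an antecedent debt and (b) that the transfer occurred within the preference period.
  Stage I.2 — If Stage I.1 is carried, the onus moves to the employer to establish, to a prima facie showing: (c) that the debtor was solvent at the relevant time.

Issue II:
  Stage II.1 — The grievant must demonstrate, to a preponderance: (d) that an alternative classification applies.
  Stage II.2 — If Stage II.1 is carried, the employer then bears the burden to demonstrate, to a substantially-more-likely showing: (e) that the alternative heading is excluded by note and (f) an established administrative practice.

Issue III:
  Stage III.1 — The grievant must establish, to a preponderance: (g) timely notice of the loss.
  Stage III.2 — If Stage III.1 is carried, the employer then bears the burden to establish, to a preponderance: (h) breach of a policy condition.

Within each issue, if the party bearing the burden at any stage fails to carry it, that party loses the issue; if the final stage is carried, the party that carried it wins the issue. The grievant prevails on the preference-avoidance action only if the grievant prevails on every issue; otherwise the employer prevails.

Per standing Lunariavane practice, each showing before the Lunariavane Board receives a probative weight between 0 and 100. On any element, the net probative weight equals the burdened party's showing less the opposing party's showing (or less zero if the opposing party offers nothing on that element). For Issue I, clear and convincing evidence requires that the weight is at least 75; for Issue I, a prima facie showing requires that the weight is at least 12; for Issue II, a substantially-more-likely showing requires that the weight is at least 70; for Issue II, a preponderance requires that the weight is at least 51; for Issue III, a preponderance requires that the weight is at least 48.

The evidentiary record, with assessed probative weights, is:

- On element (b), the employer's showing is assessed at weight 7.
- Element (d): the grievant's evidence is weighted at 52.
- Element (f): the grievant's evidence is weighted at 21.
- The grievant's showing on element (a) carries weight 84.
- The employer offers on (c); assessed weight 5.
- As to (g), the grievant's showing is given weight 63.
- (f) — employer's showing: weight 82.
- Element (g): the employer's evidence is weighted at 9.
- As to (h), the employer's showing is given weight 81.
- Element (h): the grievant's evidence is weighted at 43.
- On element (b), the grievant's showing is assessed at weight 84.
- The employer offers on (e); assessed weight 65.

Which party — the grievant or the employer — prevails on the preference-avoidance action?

— Issue I —
At Stage I.1 the grievant must meet clear and convincing evidence (weight is at least 75): on (a) the weight is 84, ≥ 75, so (a) meets the standard; on (b) the weight is 84 less the opposing 7 gives net 77, ≥ 75, so (b) meets the standard.
  Stage I.1 carried; the burden shifts to the employer.
At Stage I.2 the employer must meet a prima facie showing (weight is at least 12): on (c) the weight is 5, < 12, so (c) does not meet the standard.
  The employer does not carry Stage I.2.
The grievant prevails on this issue.
— Issue II —
At Stage II.1 the grievant must meet a preponderance (weight is at least 51): on (d) the weight is 52, which does reach 51, so (d) meets the standard.
  All elements met. The burden passes to the employer.
At Stage II.2 the employer must meet a substantially-more-likely showing (weight is at least 70): on (e) the weight is 65, which does not reach 70, so (e) does not meet the standard; on (f) the weight is 82 less the opposing 21 gives net 61, which does not reach 70, so (f) does not meet the standard.
  The employer does not carry Stage II.2.
The grievant prevails on this issue.
— Issue III —
Stage III.1 — burden on grievant; standard: a preponderance (weight is at least 48).
    (g): 63 − 9 = 54 ≥ 48 [met]
  All elements met. The burden passes to the employer.
Stage III.2 — burden on employer; standard: a preponderance (weight is at least 48).
    (h): 81 − 43 = 38 < 48 [not met]
  Stage III.2 not carried; the employer fails its burden.
The grievant prevails on this issue.
Per-issue: Issue I → grievant; Issue II → grievant; Issue III → grievant. The grievant must prevail on every issue; overall, the grievant prevails.

grievant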